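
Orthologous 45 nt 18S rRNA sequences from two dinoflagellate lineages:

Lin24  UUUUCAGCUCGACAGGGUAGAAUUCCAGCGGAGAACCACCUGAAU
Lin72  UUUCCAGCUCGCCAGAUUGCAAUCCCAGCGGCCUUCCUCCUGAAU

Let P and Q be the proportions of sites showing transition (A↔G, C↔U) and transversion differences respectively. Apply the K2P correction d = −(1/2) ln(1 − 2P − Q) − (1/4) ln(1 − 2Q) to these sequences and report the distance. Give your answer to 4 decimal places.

0.3295

The sequences differ at positions 4 (U/C, transition), 12 (A/C, transversion), 16 (G/A, transition), 17 (G/U, transversion), 19 (A/G, transition), 20 (G/C, transversion), 24 (U/C, transition), 32 (A/C, transversion), 33 (G/C, transversion), 34 (A/U, transversion), 35 (A/U, transversion), 38 (A/U, transversion).
Of the 12 differences, 4 transitions and 8 transversions over 45 sites: P = 4/45 = 0.088889, Q = 8/45 = 0.177778.
d = −0.5·ln(0.644444) − 0.25·ln(0.644444) = −0.5·(-0.439367) − 0.25·(-0.439367) = 0.3295.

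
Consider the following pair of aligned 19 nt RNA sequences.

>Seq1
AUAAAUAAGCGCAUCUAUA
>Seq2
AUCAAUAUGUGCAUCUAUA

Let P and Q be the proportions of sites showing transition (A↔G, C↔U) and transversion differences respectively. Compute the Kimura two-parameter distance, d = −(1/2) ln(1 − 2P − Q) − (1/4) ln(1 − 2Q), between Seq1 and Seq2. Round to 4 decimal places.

The sequences differ at positions 3 (A/C, transversion), 8 (A/U, transversion), 10 (C/U, transition).
Of the 3 differences, 1 transition and 2 transversions over 19 sites: P = 1/19 = 0.052632, Q = 2/19 = 0.105263.
d = −0.5·ln(0.789473) − 0.25·ln(0.789474) = −0.5·(-0.236390) − 0.25·(-0.236388) = 0.1773.

0.1773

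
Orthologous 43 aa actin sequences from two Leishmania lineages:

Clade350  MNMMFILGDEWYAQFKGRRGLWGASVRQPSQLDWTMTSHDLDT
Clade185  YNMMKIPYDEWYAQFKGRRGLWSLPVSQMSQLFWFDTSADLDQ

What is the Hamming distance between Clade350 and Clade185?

Differing sites — 1:M/Y; 5:F/K; 7:L/P; 8:G/Y; 23:G/S; 24:A/L; 25:S/P; 27:R/S; 29:P/M; 33:D/F; 35:T/F; 36:M/D; 39:H/A; 43:T/Q.
That gives 14 mismatches out of 43 aligned sites, so the Hamming distance is 14.

14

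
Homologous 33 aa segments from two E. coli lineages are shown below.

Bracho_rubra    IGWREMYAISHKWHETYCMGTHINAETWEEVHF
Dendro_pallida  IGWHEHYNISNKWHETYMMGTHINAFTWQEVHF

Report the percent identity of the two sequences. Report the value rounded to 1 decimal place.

78.8%

The sequences differ at positions 4 (R/H), 6 (M/H), 8 (A/N), 11 (H/N), 18 (C/M), 26 (E/F), 29 (E/Q).
26 of the 33 sites match, so the percent identity is 26/33 × 100 = 78.8%.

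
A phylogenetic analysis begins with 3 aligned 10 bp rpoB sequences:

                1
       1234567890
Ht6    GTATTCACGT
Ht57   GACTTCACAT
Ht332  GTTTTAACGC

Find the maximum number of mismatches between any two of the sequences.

Pairwise Hamming distances:
  Ht6 vs Ht57: 3
  Ht6 vs Ht332: 3
  Ht57 vs Ht332: 5
The largest is 5, between Ht57 and Ht332.

5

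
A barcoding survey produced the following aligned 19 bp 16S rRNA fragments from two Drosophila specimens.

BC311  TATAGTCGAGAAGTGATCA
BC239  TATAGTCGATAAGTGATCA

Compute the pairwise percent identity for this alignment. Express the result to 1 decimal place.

Differing sites — 10:G/T.
18 of the 19 sites match, so the percent identity is 18/19 × 100 = 94.7%.

94.7%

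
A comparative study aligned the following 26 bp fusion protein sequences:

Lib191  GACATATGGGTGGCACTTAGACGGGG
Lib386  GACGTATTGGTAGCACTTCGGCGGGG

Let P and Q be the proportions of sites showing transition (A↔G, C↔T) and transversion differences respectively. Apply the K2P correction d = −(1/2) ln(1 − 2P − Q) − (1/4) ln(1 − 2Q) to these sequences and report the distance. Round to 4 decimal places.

Differing sites — 4:A/G (Ti); 8:G/T (Tv); 12:G/A (Ti); 19:A/C (Tv); 21:A/G (Ti).
Of the 5 differences, 3 transitions and 2 transversions over 26 sites: P = 3/26 = 0.115385, Q = 2/26 = 0.076923.
d = −0.5·ln(0.692307) − 0.25·ln(0.846154) = −0.5·(-0.367726) − 0.25·(-0.167054) = 0.2256.

0.2256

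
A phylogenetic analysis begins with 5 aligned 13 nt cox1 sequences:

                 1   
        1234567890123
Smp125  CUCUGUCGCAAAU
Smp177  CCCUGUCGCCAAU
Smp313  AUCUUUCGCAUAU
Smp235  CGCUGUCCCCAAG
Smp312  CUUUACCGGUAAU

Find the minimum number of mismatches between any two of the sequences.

Pairwise Hamming distances:
  Smp125 vs Smp177: 2
  Smp125 vs Smp313: 3
  Smp125 vs Smp235: 4
  Smp125 vs Smp312: 5
  Smp177 vs Smp313: 5
  Smp177 vs Smp235: 3
  Smp177 vs Smp312: 6
  Smp313 vs Smp235: 7
  Smp313 vs Smp312: 7
  Smp235 vs Smp312: 8
The smallest is 2, between Smp125 and Smp177.

2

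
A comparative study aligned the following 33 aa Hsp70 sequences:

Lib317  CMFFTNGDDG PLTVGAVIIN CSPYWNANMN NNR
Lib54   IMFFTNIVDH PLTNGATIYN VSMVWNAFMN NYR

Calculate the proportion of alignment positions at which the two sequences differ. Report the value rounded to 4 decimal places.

0.3636

Mismatches occur at site 1 (C/I), site 7 (G/I), site 8 (D/V), site 10 (G/H), site 14 (V/N), site 17 (V/T), site 19 (I/Y), site 21 (C/V), site 23 (P/M), site 24 (Y/V), site 28 (N/F), site 32 (N/Y).
There are 12 differences over 33 sites, so p = 12/33 = 0.3636.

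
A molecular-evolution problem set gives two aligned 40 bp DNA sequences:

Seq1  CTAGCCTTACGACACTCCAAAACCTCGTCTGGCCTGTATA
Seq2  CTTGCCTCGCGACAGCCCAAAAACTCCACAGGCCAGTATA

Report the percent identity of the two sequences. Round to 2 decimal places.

Mismatches occur at site 3 (A→T), site 8 (T→C), site 9 (A→G), site 15 (C→G), site 16 (T→C), site 23 (C→A), site 27 (G→C), site 28 (T→A), site 30 (T→A), site 35 (T→A).
30 of the 40 sites match, so the percent identity is 30/40 × 100 = 75.00%.

75.00%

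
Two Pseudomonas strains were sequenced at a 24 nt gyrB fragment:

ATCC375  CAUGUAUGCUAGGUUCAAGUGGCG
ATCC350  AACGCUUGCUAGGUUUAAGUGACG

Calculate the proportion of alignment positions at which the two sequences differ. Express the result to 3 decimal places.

0.250

Differing sites — 1:C/A; 3:U/C; 5:U/C; 6:A/U; 16:C/U; 22:G/A.
There are 6 differences over 24 sites, so p = 6/24 = 0.250.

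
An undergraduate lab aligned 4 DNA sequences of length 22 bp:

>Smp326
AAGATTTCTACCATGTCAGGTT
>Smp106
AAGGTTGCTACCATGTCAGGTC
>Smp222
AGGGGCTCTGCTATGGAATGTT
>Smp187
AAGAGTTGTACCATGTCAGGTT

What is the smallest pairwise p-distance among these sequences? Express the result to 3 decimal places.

Pairwise Hamming distances:
  Smp326 vs Smp106: 3
  Smp326 vs Smp222: 9
  Smp326 vs Smp187: 2
  Smp106 vs Smp222: 10
  Smp106 vs Smp187: 5
  Smp222 vs Smp187: 9
The smallest is 2 mismatches, between Smp326 and Smp187; p = 2/22 = 0.091.

0.091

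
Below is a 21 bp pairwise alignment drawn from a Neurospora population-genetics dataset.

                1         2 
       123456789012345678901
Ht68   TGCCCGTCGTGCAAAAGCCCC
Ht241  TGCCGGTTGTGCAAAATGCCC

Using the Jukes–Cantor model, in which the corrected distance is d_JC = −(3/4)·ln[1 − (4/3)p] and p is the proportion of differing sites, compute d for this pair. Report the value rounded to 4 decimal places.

0.2197

Mismatches occur at site 5 (C→G), site 8 (C→T), site 17 (G→T), site 18 (C→G).
p = 4/21 = 0.190476.
d = −0.75 · ln(1 − (4/3)·0.190476) = −0.75 · ln(0.746032) = −0.75 · (-0.292987) = 0.2197.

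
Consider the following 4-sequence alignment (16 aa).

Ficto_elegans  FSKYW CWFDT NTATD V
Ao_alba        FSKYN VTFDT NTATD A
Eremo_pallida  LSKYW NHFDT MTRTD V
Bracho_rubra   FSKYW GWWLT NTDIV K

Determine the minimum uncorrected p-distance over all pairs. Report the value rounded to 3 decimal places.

Pairwise Hamming distances:
  Ficto_elegans vs Ao_alba: 4
  Ficto_elegans vs Eremo_pallida: 5
  Ficto_elegans vs Bracho_rubra: 7
  Ao_alba vs Eremo_pallida: 7
  Ao_alba vs Bracho_rubra: 9
  Eremo_pallida vs Bracho_rubra: 10
The smallest is 4 mismatches, between Ficto_elegans and Ao_alba; p = 4/16 = 0.250.

0.250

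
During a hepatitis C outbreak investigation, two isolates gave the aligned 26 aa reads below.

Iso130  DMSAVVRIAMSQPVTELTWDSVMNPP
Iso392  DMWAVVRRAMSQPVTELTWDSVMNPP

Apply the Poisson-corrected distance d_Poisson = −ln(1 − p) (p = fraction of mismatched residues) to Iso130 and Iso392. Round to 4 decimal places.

The sequences differ at positions 3 (S/W), 8 (I/R).
p = 2/26 = 0.076923.
d = −ln(1 − 0.076923) = −ln(0.923077) = 0.0800.

0.0800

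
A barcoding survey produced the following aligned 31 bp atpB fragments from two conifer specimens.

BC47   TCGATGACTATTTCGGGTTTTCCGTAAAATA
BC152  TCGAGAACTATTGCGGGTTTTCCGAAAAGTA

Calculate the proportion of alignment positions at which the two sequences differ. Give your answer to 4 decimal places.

The sequences differ at positions 5 (T/G), 6 (G/A), 13 (T/G), 25 (T/A), 29 (A/G).
There are 5 differences over 31 sites, so p = 5/31 = 0.1613.

0.1613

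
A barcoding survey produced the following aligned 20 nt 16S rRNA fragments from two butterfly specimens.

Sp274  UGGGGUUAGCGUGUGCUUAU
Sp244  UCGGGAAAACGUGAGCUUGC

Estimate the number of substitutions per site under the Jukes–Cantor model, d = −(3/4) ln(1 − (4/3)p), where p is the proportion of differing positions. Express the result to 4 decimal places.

0.4715

Differing sites — 2:G/C; 6:U/A; 7:U/A; 9:G/A; 14:U/A; 19:A/G; 20:U/C.
p = 7/20 = 0.350000.
d = −0.75 · ln(1 − (4/3)·0.350000) = −0.75 · ln(0.533333) = −0.75 · (-0.628609) = 0.4715.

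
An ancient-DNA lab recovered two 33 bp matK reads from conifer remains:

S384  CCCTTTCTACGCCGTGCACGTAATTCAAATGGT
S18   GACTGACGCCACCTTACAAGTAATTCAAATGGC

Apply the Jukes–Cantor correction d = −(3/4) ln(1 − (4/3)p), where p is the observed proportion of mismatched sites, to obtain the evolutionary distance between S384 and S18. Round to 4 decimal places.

The sequences differ at positions 1 (C/G), 2 (C/A), 5 (T/G), 6 (T/A), 8 (T/G), 9 (A/C), 11 (G/A), 14 (G/T), 16 (G/A), 19 (C/A), 33 (T/C).
p = 11/33 = 0.333333.
d = −0.75 · ln(1 − (4/3)·0.333333) = −0.75 · ln(0.555556) = −0.75 · (-0.587786) = 0.4408.

0.4408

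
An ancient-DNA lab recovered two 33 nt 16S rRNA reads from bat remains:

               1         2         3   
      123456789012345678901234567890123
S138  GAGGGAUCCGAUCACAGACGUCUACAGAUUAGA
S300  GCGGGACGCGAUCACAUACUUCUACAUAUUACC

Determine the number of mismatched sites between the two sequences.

8

Differing sites — 2:A/C; 7:U/C; 8:C/G; 17:G/U; 20:G/U; 27:G/U; 32:G/C; 33:A/C.
That gives 8 mismatches out of 33 aligned sites, so the Hamming distance is 8.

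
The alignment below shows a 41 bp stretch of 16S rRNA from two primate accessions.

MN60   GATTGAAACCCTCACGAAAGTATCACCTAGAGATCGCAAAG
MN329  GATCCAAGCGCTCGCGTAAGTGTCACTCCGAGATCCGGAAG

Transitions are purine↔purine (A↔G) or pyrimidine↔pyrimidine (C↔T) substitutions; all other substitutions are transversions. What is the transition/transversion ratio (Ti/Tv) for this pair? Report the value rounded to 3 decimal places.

The sequences differ at positions 4 (T/C, transition), 5 (G/C, transversion), 8 (A/G, transition), 10 (C/G, transversion), 14 (A/G, transition), 17 (A/T, transversion), 22 (A/G, transition), 27 (C/T, transition), 28 (T/C, transition), 29 (A/C, transversion), 36 (G/C, transversion), 37 (C/G, transversion), 38 (A/G, transition).
Of the 13 differences, 7 transitions and 6 transversions, so Ti/Tv = 7/6 = 1.167.

1.167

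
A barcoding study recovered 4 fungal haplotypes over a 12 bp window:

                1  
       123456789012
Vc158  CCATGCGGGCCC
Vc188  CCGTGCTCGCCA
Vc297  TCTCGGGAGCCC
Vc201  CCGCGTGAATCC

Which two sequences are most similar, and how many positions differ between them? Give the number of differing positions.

Pairwise Hamming distances:
  Vc158 vs Vc188: 4
  Vc158 vs Vc297: 5
  Vc158 vs Vc201: 6
  Vc188 vs Vc297: 7
  Vc188 vs Vc201: 7
  Vc297 vs Vc201: 5
The smallest is 4, between Vc158 and Vc188.

4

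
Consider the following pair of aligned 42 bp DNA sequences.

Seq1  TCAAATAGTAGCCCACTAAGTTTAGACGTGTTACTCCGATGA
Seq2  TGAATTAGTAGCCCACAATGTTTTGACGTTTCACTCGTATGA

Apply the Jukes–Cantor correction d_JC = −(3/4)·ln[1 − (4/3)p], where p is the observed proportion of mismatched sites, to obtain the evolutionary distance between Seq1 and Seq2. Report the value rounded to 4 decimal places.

Differing sites — 2:C/G; 5:A/T; 17:T/A; 19:A/T; 24:A/T; 30:G/T; 32:T/C; 37:C/G; 38:G/T.
p = 9/42 = 0.214286.
d = −0.75 · ln(1 − (4/3)·0.214286) = −0.75 · ln(0.714285) = −0.75 · (-0.336473) = 0.2524.

0.2524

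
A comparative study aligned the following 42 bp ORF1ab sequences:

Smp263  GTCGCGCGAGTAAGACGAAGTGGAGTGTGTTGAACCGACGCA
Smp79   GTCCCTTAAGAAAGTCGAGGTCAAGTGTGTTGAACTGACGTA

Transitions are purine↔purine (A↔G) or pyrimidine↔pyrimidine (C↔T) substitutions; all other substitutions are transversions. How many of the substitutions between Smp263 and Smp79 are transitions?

6

Differing sites — 4:G/C (Tv); 6:G/T (Tv); 7:C/T (Ti); 8:G/A (Ti); 11:T/A (Tv); 15:A/T (Tv); 19:A/G (Ti); 22:G/C (Tv); 23:G/A (Ti); 36:C/T (Ti); 41:C/T (Ti).
Of the 11 differences, 6 transitions and 5 transversions, so the answer is 6.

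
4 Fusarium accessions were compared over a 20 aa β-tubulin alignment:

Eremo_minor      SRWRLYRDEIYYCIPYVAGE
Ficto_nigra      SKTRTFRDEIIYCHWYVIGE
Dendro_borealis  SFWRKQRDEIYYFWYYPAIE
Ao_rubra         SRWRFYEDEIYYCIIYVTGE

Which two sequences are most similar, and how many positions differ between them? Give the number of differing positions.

4

Pairwise Hamming distances:
  Eremo_minor vs Ficto_nigra: 8
  Eremo_minor vs Dendro_borealis: 8
  Eremo_minor vs Ao_rubra: 4
  Ficto_nigra vs Dendro_borealis: 11
  Ficto_nigra vs Ao_rubra: 9
  Dendro_borealis vs Ao_rubra: 10
The smallest is 4, between Eremo_minor and Ao_rubra.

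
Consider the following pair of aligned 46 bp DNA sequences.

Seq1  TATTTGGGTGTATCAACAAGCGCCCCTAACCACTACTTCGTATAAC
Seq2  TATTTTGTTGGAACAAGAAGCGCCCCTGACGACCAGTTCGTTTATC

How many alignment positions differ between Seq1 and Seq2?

Differing sites — 6:G/T; 8:G/T; 11:T/G; 13:T/A; 17:C/G; 28:A/G; 31:C/G; 34:T/C; 36:C/G; 42:A/T; 45:A/T.
That gives 11 mismatches out of 46 aligned sites, so the Hamming distance is 11.

11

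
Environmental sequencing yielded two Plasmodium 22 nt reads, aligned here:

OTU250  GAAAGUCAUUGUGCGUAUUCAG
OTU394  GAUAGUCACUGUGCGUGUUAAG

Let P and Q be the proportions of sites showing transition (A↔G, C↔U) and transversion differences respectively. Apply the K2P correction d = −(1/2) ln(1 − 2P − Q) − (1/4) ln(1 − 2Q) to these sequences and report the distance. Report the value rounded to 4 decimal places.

Mismatches occur at site 3 (A↔U, transversion), site 9 (U↔C, transition), site 17 (A↔G, transition), site 20 (C↔A, transversion).
Of the 4 differences, 2 transitions and 2 transversions over 22 sites: P = 2/22 = 0.090909, Q = 2/22 = 0.090909.
d = −0.5·ln(0.727273) − 0.25·ln(0.818182) = −0.5·(-0.318453) − 0.25·(-0.200670) = 0.2094.

0.2094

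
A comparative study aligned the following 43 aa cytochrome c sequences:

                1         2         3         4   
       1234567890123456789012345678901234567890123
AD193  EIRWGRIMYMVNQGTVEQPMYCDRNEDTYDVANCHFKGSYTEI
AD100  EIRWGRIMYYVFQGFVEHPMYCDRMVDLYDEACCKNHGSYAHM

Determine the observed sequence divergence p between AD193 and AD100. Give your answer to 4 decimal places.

Differing sites — 10:M/Y; 12:N/F; 15:T/F; 18:Q/H; 25:N/M; 26:E/V; 28:T/L; 31:V/E; 33:N/C; 35:H/K; 36:F/N; 37:K/H; 41:T/A; 42:E/H; 43:I/M.
There are 15 differences over 43 sites, so p = 15/43 = 0.3488.

0.3488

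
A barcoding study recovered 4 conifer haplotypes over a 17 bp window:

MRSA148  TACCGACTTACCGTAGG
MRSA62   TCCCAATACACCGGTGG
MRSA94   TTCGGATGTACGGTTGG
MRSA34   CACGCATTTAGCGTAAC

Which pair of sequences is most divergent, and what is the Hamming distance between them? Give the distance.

Pairwise Hamming distances:
  MRSA148 vs MRSA62: 7
  MRSA148 vs MRSA94: 6
  MRSA148 vs MRSA34: 7
  MRSA62 vs MRSA94: 7
  MRSA62 vs MRSA34: 11
  MRSA94 vs MRSA34: 9
The largest is 11, between MRSA62 and MRSA34.

11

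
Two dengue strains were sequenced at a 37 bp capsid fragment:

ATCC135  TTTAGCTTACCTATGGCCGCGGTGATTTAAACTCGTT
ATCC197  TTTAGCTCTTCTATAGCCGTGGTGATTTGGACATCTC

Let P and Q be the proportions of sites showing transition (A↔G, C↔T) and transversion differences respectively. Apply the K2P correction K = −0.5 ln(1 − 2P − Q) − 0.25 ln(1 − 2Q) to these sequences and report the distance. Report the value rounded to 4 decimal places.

0.4045

Mismatches occur at site 8 (T→C, transition), site 9 (A→T, transversion), site 10 (C→T, transition), site 15 (G→A, transition), site 20 (C→T, transition), site 29 (A→G, transition), site 30 (A→G, transition), site 33 (T→A, transversion), site 34 (C→T, transition), site 35 (G→C, transversion), site 37 (T→C, transition).
Of the 11 differences, 8 transitions and 3 transversions over 37 sites: P = 8/37 = 0.216216, Q = 3/37 = 0.081081.
d = −0.5·ln(0.486487) − 0.25·ln(0.837838) = −0.5·(-0.720545) − 0.25·(-0.176931) = 0.4045.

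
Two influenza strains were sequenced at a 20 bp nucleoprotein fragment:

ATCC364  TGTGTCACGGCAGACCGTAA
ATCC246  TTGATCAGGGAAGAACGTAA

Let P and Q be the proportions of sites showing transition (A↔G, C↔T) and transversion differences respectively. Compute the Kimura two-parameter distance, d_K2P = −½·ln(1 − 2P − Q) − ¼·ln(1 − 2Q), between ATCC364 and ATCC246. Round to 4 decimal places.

Mismatches occur at site 2 (G→T, transversion), site 3 (T→G, transversion), site 4 (G→A, transition), site 8 (C→G, transversion), site 11 (C→A, transversion), site 15 (C→A, transversion).
Of the 6 differences, 1 transition and 5 transversions over 20 sites: P = 1/20 = 0.050000, Q = 5/20 = 0.250000.
d = −0.5·ln(0.650000) − 0.25·ln(0.500000) = −0.5·(-0.430783) − 0.25·(-0.693147) = 0.3887.

0.3887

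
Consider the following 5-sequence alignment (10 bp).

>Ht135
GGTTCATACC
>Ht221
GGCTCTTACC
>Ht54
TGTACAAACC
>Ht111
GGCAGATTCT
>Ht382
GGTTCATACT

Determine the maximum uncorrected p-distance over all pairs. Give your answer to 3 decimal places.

Pairwise Hamming distances:
  Ht135 vs Ht221: 2
  Ht135 vs Ht54: 3
  Ht135 vs Ht111: 5
  Ht135 vs Ht382: 1
  Ht221 vs Ht54: 5
  Ht221 vs Ht111: 5
  Ht221 vs Ht382: 3
  Ht54 vs Ht111: 6
  Ht54 vs Ht382: 4
  Ht111 vs Ht382: 4
The largest is 6 mismatches, between Ht54 and Ht111; p = 6/10 = 0.600.

0.600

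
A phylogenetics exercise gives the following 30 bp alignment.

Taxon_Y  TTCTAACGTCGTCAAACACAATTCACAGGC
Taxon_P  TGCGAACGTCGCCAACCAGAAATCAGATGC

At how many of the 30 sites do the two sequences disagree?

The sequences differ at positions 2 (T/G), 4 (T/G), 12 (T/C), 16 (A/C), 19 (C/G), 22 (T/A), 26 (C/G), 28 (G/T).
That gives 8 mismatches out of 30 aligned sites, so the Hamming distance is 8.

8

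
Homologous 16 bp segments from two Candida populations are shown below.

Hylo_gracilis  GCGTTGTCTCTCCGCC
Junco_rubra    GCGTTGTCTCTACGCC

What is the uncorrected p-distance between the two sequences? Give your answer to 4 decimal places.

Differing sites — 12:C/A.
There are 1 differences over 16 sites, so p = 1/16 = 0.0625.

0.0625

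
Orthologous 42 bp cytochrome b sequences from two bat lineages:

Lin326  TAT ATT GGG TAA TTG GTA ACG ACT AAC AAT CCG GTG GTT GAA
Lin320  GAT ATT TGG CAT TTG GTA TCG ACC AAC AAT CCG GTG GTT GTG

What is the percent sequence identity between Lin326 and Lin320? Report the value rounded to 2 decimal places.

Differing sites — 1:T/G; 7:G/T; 10:T/C; 12:A/T; 19:A/T; 24:T/C; 41:A/T; 42:A/G.
34 of the 42 sites match, so the percent identity is 34/42 × 100 = 80.95%.

80.95%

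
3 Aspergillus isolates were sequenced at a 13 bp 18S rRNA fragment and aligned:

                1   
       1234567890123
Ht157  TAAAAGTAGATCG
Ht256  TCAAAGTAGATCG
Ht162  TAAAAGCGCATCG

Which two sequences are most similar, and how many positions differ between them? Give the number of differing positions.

Pairwise Hamming distances:
  Ht157 vs Ht256: 1
  Ht157 vs Ht162: 3
  Ht256 vs Ht162: 4
The smallest is 1, between Ht157 and Ht256.

1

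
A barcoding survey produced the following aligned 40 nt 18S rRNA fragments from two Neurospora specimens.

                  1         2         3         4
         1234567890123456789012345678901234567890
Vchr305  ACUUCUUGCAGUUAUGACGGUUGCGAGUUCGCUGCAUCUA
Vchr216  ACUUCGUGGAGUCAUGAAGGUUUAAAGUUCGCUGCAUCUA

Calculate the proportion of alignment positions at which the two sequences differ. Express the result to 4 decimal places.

0.1750

Mismatches occur at site 6 (U↔G), site 9 (C↔G), site 13 (U↔C), site 18 (C↔A), site 23 (G↔U), site 24 (C↔A), site 25 (G↔A).
There are 7 differences over 40 sites, so p = 7/40 = 0.1750.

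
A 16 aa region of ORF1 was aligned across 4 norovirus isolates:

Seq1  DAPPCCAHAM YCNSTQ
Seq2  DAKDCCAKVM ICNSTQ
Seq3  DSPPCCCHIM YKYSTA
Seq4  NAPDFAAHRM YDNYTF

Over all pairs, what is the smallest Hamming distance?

5

Pairwise Hamming distances:
  Seq1 vs Seq2: 5
  Seq1 vs Seq3: 6
  Seq1 vs Seq4: 8
  Seq2 vs Seq3: 10
  Seq2 vs Seq4: 10
  Seq3 vs Seq4: 11
The smallest is 5, between Seq1 and Seq2.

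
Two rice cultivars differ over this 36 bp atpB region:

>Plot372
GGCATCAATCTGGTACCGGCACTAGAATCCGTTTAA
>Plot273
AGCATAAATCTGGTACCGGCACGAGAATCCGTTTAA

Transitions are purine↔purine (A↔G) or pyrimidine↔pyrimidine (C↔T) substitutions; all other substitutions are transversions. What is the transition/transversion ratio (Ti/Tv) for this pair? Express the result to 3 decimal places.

0.500

Mismatches occur at site 1 (G↔A, transition), site 6 (C↔A, transversion), site 23 (T↔G, transversion).
Of the 3 differences, 1 transition and 2 transversions, so Ti/Tv = 1/2 = 0.500.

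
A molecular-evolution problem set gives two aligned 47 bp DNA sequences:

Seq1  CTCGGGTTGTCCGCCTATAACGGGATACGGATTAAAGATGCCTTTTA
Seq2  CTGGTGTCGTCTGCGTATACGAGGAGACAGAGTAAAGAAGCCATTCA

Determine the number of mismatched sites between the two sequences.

14

The sequences differ at positions 3 (C/G), 5 (G/T), 8 (T/C), 12 (C/T), 15 (C/G), 20 (A/C), 21 (C/G), 22 (G/A), 26 (T/G), 29 (G/A), 32 (T/G), 39 (T/A), 43 (T/A), 46 (T/C).
That gives 14 mismatches out of 47 aligned sites, so the Hamming distance is 14.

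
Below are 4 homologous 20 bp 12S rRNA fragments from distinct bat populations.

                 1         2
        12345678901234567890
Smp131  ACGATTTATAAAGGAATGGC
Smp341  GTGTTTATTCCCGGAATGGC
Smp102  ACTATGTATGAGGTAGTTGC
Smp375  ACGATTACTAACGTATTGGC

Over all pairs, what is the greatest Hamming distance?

13

Pairwise Hamming distances:
  Smp131 vs Smp341: 8
  Smp131 vs Smp102: 7
  Smp131 vs Smp375: 5
  Smp341 vs Smp102: 13
  Smp341 vs Smp375: 8
  Smp102 vs Smp375: 8
The largest is 13, between Smp341 and Smp102.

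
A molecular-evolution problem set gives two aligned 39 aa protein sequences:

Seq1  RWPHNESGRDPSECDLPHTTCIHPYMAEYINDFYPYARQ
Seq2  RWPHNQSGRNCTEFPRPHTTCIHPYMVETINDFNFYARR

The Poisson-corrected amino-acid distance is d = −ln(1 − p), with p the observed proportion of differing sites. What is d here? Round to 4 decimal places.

The sequences differ at positions 6 (E/Q), 10 (D/N), 11 (P/C), 12 (S/T), 14 (C/F), 15 (D/P), 16 (L/R), 27 (A/V), 29 (Y/T), 34 (Y/N), 35 (P/F), 39 (Q/R).
p = 12/39 = 0.307692.
d = −ln(1 − 0.307692) = −ln(0.692308) = 0.3677.

0.3677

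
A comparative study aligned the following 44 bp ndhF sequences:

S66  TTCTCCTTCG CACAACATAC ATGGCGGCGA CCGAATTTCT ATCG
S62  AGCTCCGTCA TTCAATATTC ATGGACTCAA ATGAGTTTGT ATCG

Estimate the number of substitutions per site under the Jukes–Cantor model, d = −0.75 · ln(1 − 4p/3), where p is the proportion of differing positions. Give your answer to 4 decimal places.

0.4975

Mismatches occur at site 1 (T/A), site 2 (T/G), site 7 (T/G), site 10 (G/A), site 11 (C/T), site 12 (A/T), site 16 (C/T), site 19 (A/T), site 25 (C/A), site 26 (G/C), site 27 (G/T), site 29 (G/A), site 31 (C/A), site 32 (C/T), site 35 (A/G), site 39 (C/G).
p = 16/44 = 0.363636.
d = −0.75 · ln(1 − (4/3)·0.363636) = −0.75 · ln(0.515152) = −0.75 · (-0.663293) = 0.4975.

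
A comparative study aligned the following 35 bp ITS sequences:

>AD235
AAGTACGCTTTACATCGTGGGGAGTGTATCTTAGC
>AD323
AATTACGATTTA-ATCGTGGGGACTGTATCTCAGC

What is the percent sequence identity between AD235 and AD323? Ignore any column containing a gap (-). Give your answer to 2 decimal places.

88.24%

Excluding the 1 gap column leaves 34 comparable sites.
Mismatches occur at site 3 (G→T), site 8 (C→A), site 24 (G→C), site 32 (T→C).
30 of the 34 comparable sites match, so the percent identity is 30/34 × 100 = 88.24%.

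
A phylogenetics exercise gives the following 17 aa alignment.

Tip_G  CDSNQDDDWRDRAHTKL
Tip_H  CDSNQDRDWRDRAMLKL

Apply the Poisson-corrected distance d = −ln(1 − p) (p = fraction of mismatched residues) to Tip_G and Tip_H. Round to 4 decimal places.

Mismatches occur at site 7 (D→R), site 14 (H→M), site 15 (T→L).
p = 3/17 = 0.176471.
d = −ln(1 − 0.176471) = −ln(0.823529) = 0.1942.

0.1942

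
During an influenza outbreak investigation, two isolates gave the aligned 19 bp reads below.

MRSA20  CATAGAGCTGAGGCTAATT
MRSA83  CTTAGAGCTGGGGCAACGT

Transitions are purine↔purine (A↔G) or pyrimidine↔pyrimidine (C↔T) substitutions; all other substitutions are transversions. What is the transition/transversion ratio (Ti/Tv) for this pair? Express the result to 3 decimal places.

Mismatches occur at site 2 (A↔T, transversion), site 11 (A↔G, transition), site 15 (T↔A, transversion), site 17 (A↔C, transversion), site 18 (T↔G, transversion).
Of the 5 differences, 1 transition and 4 transversions, so Ti/Tv = 1/4 = 0.250.

0.250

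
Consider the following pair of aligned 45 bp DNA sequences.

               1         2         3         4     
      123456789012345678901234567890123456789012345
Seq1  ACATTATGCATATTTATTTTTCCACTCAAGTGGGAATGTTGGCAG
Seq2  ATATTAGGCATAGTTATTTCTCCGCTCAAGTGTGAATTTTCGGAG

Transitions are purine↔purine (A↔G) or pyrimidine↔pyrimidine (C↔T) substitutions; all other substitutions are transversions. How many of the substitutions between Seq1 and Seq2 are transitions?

Differing sites — 2:C/T (Ti); 7:T/G (Tv); 13:T/G (Tv); 20:T/C (Ti); 24:A/G (Ti); 33:G/T (Tv); 38:G/T (Tv); 41:G/C (Tv); 43:C/G (Tv).
Of the 9 differences, 3 transitions and 6 transversions, so the answer is 3.

3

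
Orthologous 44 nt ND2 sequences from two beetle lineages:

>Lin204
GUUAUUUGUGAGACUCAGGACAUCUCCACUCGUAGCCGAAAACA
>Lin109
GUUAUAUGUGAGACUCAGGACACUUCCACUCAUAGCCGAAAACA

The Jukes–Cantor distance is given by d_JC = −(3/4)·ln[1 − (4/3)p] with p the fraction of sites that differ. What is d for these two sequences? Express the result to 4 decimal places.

Mismatches occur at site 6 (U→A), site 23 (U→C), site 24 (C→U), site 32 (G→A).
p = 4/44 = 0.090909.
d = −0.75 · ln(1 − (4/3)·0.090909) = −0.75 · ln(0.878788) = −0.75 · (-0.129212) = 0.0969.

0.0969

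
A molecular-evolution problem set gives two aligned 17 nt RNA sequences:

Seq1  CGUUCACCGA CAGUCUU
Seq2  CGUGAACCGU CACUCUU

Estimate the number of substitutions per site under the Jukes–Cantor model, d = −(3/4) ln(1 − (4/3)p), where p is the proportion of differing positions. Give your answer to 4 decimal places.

Differing sites — 4:U/G; 5:C/A; 10:A/U; 13:G/C.
p = 4/17 = 0.235294.
d = −0.75 · ln(1 − (4/3)·0.235294) = −0.75 · ln(0.686275) = −0.75 · (-0.376477) = 0.2824.

0.2824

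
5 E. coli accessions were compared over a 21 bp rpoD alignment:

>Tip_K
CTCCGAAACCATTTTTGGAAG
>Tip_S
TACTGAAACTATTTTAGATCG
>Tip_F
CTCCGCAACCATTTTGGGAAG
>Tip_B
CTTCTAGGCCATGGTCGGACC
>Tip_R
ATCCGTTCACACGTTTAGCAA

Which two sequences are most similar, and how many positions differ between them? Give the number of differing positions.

Pairwise Hamming distances:
  Tip_K vs Tip_S: 8
  Tip_K vs Tip_F: 2
  Tip_K vs Tip_B: 9
  Tip_K vs Tip_R: 10
  Tip_S vs Tip_F: 9
  Tip_S vs Tip_B: 14
  Tip_S vs Tip_R: 16
  Tip_F vs Tip_B: 10
  Tip_F vs Tip_R: 11
  Tip_B vs Tip_R: 14
The smallest is 2, between Tip_K and Tip_F.

2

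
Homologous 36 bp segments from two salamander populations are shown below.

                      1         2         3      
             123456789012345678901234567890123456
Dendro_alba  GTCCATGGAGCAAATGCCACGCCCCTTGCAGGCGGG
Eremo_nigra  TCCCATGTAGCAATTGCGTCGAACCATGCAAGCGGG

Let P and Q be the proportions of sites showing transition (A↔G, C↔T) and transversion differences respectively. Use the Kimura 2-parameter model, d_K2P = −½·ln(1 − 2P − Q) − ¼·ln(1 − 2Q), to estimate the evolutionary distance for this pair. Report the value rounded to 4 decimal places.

Mismatches occur at site 1 (G↔T, transversion), site 2 (T↔C, transition), site 8 (G↔T, transversion), site 14 (A↔T, transversion), site 18 (C↔G, transversion), site 19 (A↔T, transversion), site 22 (C↔A, transversion), site 23 (C↔A, transversion), site 26 (T↔A, transversion), site 31 (G↔A, transition).
Of the 10 differences, 2 transitions and 8 transversions over 36 sites: P = 2/36 = 0.055556, Q = 8/36 = 0.222222.
d = −0.5·ln(0.666666) − 0.25·ln(0.555556) = −0.5·(-0.405466) − 0.25·(-0.587786) = 0.3497.

0.3497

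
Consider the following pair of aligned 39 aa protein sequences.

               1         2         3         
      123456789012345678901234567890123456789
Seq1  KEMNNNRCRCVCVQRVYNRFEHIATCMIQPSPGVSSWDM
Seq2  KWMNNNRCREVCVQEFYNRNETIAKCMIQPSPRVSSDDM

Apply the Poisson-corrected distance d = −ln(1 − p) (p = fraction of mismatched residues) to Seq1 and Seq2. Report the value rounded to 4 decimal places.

0.2624

Mismatches occur at site 2 (E/W), site 10 (C/E), site 15 (R/E), site 16 (V/F), site 20 (F/N), site 22 (H/T), site 25 (T/K), site 33 (G/R), site 37 (W/D).
p = 9/39 = 0.230769.
d = −ln(1 − 0.230769) = −ln(0.769231) = 0.2624.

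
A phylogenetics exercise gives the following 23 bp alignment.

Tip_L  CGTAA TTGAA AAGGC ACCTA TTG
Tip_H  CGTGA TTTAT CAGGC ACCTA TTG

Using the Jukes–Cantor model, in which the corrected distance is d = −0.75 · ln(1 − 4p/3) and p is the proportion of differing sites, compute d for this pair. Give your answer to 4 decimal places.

0.1979

Mismatches occur at site 4 (A→G), site 8 (G→T), site 10 (A→T), site 11 (A→C).
p = 4/23 = 0.173913.
d = −0.75 · ln(1 − (4/3)·0.173913) = −0.75 · ln(0.768116) = −0.75 · (-0.263815) = 0.1979.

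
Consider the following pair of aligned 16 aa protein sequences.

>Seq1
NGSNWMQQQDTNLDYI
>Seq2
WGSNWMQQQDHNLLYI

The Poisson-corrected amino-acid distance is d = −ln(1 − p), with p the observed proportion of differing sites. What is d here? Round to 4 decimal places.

The sequences differ at positions 1 (N/W), 11 (T/H), 14 (D/L).
p = 3/16 = 0.187500.
d = −ln(1 − 0.187500) = −ln(0.812500) = 0.2076.

0.2076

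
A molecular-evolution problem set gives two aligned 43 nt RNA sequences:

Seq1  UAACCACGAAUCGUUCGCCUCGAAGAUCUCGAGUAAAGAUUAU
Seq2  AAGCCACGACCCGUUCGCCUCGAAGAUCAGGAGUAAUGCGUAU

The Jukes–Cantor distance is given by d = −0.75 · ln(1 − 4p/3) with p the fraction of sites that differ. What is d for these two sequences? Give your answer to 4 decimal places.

The sequences differ at positions 1 (U/A), 3 (A/G), 10 (A/C), 11 (U/C), 29 (U/A), 30 (C/G), 37 (A/U), 39 (A/C), 40 (U/G).
p = 9/43 = 0.209302.
d = −0.75 · ln(1 − (4/3)·0.209302) = −0.75 · ln(0.720931) = −0.75 · (-0.327212) = 0.2454.

0.2454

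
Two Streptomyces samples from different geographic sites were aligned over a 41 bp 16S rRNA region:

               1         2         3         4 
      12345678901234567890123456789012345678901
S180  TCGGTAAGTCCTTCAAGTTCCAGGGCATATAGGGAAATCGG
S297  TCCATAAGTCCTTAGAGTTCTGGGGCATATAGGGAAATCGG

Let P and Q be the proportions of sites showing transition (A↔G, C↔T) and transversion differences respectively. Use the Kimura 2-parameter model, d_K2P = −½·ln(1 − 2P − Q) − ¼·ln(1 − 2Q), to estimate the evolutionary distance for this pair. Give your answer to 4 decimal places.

The sequences differ at positions 3 (G/C, transversion), 4 (G/A, transition), 14 (C/A, transversion), 15 (A/G, transition), 21 (C/T, transition), 22 (A/G, transition).
Of the 6 differences, 4 transitions and 2 transversions over 41 sites: P = 4/41 = 0.097561, Q = 2/41 = 0.048780.
d = −0.5·ln(0.756098) − 0.25·ln(0.902440) = −0.5·(-0.279584) − 0.25·(-0.102653) = 0.1655.

0.1655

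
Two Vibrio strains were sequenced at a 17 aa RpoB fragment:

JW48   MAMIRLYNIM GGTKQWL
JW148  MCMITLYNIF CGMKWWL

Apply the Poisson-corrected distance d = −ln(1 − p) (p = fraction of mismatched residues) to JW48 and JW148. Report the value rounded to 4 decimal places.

Differing sites — 2:A/C; 5:R/T; 10:M/F; 11:G/C; 13:T/M; 15:Q/W.
p = 6/17 = 0.352941.
d = −ln(1 − 0.352941) = −ln(0.647059) = 0.4353.

0.4353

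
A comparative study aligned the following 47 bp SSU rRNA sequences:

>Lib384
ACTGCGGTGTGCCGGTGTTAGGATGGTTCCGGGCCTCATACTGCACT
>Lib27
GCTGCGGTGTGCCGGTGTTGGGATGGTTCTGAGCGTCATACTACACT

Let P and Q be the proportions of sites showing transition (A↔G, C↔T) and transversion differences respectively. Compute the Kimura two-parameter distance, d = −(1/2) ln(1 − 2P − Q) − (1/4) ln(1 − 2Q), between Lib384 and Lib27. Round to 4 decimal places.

0.1442

Differing sites — 1:A/G (Ti); 20:A/G (Ti); 30:C/T (Ti); 32:G/A (Ti); 35:C/G (Tv); 43:G/A (Ti).
Of the 6 differences, 5 transitions and 1 transversion over 47 sites: P = 5/47 = 0.106383, Q = 1/47 = 0.021277.
d = −0.5·ln(0.765957) − 0.25·ln(0.957446) = −0.5·(-0.266629) − 0.25·(-0.043486) = 0.1442.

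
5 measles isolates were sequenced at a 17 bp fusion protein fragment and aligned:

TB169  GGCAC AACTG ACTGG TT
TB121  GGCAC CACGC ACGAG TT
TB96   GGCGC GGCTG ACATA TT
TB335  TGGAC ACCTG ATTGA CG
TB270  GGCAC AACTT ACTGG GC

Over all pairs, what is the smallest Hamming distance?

3

Pairwise Hamming distances:
  TB169 vs TB121: 5
  TB169 vs TB96: 6
  TB169 vs TB335: 7
  TB169 vs TB270: 3
  TB121 vs TB96: 8
  TB121 vs TB335: 12
  TB121 vs TB270: 7
  TB96 vs TB335: 10
  TB96 vs TB270: 9
  TB335 vs TB270: 8
The smallest is 3, between TB169 and TB270.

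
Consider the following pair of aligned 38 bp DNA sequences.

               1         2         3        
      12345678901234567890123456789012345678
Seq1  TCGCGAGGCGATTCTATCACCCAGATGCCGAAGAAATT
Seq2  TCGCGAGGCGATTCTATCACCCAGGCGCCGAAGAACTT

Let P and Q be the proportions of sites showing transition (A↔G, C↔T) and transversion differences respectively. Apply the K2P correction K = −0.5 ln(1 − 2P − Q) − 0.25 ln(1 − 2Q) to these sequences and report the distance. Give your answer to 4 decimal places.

Mismatches occur at site 25 (A↔G, transition), site 26 (T↔C, transition), site 36 (A↔C, transversion).
Of the 3 differences, 2 transitions and 1 transversion over 38 sites: P = 2/38 = 0.052632, Q = 1/38 = 0.026316.
d = −0.5·ln(0.868420) − 0.25·ln(0.947368) = −0.5·(-0.141080) − 0.25·(-0.054068) = 0.0841.

0.0841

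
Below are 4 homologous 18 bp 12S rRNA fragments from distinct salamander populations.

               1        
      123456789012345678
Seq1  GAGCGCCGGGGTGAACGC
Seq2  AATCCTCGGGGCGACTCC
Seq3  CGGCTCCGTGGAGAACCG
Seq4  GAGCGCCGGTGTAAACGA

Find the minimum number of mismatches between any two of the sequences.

3

Pairwise Hamming distances:
  Seq1 vs Seq2: 8
  Seq1 vs Seq3: 7
  Seq1 vs Seq4: 3
  Seq2 vs Seq3: 10
  Seq2 vs Seq4: 11
  Seq3 vs Seq4: 9
The smallest is 3, between Seq1 and Seq4.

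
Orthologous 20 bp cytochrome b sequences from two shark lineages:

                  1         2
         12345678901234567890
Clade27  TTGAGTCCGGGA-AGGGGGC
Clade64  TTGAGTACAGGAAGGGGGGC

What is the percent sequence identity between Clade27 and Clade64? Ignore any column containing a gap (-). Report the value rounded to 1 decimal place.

84.2%

Excluding the 1 gap column leaves 19 comparable sites.
Differing sites — 7:C/A; 9:G/A; 14:A/G.
16 of the 19 comparable sites match, so the percent identity is 16/19 × 100 = 84.2%.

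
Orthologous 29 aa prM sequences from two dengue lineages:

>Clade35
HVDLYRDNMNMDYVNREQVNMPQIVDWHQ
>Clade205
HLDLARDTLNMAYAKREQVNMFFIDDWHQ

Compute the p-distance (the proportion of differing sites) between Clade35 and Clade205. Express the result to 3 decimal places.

Mismatches occur at site 2 (V↔L), site 5 (Y↔A), site 8 (N↔T), site 9 (M↔L), site 12 (D↔A), site 14 (V↔A), site 15 (N↔K), site 22 (P↔F), site 23 (Q↔F), site 25 (V↔D).
There are 10 differences over 29 sites, so p = 10/29 = 0.345.

0.345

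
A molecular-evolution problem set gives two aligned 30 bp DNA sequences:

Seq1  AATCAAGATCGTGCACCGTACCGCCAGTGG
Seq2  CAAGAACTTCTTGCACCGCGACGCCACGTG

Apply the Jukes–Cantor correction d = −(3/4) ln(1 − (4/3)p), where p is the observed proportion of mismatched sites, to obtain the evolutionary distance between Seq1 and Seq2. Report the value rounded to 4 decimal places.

Differing sites — 1:A/C; 3:T/A; 4:C/G; 7:G/C; 8:A/T; 11:G/T; 19:T/C; 20:A/G; 21:C/A; 27:G/C; 28:T/G; 29:G/T.
p = 12/30 = 0.400000.
d = −0.75 · ln(1 − (4/3)·0.400000) = −0.75 · ln(0.466667) = −0.75 · (-0.762139) = 0.5716.

0.5716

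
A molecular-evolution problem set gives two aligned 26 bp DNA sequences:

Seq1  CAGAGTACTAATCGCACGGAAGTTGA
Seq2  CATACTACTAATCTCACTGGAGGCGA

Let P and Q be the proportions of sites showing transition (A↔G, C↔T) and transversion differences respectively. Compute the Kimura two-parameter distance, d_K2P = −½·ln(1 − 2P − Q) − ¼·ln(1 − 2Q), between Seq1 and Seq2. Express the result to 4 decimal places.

0.3338

Mismatches occur at site 3 (G→T, transversion), site 5 (G→C, transversion), site 14 (G→T, transversion), site 18 (G→T, transversion), site 20 (A→G, transition), site 23 (T→G, transversion), site 24 (T→C, transition).
Of the 7 differences, 2 transitions and 5 transversions over 26 sites: P = 2/26 = 0.076923, Q = 5/26 = 0.192308.
d = −0.5·ln(0.653846) − 0.25·ln(0.615384) = −0.5·(-0.424883) − 0.25·(-0.485509) = 0.3338.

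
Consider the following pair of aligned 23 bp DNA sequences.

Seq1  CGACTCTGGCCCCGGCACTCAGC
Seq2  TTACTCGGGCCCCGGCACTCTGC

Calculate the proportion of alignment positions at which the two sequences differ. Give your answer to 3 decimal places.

Differing sites — 1:C/T; 2:G/T; 7:T/G; 21:A/T.
There are 4 differences over 23 sites, so p = 4/23 = 0.174.

0.174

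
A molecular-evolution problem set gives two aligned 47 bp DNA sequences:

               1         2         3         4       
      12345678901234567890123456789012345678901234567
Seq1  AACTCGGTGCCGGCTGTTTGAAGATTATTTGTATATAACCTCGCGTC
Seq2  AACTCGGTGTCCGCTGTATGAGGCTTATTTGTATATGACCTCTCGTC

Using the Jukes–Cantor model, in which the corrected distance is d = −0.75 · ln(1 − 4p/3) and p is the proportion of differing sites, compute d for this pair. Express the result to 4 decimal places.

0.1660

Mismatches occur at site 10 (C→T), site 12 (G→C), site 18 (T→A), site 22 (A→G), site 24 (A→C), site 37 (A→G), site 43 (G→T).
p = 7/47 = 0.148936.
d = −0.75 · ln(1 − (4/3)·0.148936) = −0.75 · ln(0.801419) = −0.75 · (-0.221371) = 0.1660.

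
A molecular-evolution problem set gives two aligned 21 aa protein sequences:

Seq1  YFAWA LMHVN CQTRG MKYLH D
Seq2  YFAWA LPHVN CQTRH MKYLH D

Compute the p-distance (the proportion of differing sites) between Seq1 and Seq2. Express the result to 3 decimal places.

0.095

The sequences differ at positions 7 (M/P), 15 (G/H).
There are 2 differences over 21 sites, so p = 2/21 = 0.095.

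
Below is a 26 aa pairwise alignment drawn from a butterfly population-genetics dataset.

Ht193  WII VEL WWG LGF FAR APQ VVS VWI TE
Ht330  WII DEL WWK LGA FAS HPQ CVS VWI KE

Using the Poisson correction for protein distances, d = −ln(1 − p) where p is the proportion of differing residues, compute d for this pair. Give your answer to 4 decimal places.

0.3137

The sequences differ at positions 4 (V/D), 9 (G/K), 12 (F/A), 15 (R/S), 16 (A/H), 19 (V/C), 25 (T/K).
p = 7/26 = 0.269231.
d = −ln(1 − 0.269231) = −ln(0.730769) = 0.3137.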